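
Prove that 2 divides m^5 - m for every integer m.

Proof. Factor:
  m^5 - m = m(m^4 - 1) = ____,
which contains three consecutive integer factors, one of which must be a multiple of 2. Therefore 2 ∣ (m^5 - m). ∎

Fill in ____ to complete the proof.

(m - 1)m(m + 1)(m^2 + 1)

m^4 - 1 = (m^2 - 1)(m^2 + 1), and m^2 - 1 = (m-1)(m+1).
So m(m^4 - 1) = (m - 1)m(m + 1)(m^2 + 1).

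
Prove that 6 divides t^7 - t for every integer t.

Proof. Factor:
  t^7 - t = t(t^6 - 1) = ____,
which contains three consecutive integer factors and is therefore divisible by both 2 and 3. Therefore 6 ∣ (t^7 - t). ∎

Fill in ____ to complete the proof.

t^6 - 1 = (t^2 - 1)(t^4 + t^2 + 1), and t^2 - 1 = (t-1)(t+1).
So t(t^6 - 1) = (t - 1)t(t + 1)(t^4 + t^2 + 1).

(t - 1)t(t + 1)(t^4 + t^2 + 1)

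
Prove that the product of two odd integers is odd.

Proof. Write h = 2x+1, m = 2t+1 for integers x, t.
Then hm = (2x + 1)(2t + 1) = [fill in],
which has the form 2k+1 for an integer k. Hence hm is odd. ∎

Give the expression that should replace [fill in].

2(2tx + t + x) + 1

Expanding: (2x + 1)(2t + 1) = 4tx + 2t + 2x + 1.
Every term except the constant is even, so this is 2(2tx + t + x) + 1,
and 2tx + t + x ∈ ℤ gives the required form.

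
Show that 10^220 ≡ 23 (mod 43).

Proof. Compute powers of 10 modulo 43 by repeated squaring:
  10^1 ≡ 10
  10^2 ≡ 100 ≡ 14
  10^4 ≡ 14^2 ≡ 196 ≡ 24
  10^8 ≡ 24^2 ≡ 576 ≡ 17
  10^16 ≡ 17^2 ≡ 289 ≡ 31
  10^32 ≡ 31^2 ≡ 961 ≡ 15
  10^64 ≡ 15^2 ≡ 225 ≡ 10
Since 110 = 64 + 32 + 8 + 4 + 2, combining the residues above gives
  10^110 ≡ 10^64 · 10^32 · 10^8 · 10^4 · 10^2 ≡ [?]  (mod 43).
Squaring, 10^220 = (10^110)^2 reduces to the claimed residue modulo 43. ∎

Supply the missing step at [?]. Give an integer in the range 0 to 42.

10^64 · 10^32 · 10^8 · 10^4 · 10^2 ≡ 10 · 15 · 17 · 24 · 14 = 856800.
856800 mod 43 = 25, so 10^110 ≡ 25 (mod 43).

25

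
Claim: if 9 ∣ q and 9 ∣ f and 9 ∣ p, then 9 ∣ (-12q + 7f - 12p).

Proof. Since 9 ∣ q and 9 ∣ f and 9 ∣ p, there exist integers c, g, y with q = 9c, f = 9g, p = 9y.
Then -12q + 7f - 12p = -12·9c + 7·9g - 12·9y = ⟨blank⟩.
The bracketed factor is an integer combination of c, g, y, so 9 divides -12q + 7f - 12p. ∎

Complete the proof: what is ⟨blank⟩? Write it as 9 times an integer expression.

Each term has a factor of 9: -12·9c + 7·9g - 12·9y = 9·(-12c + 7g - 12y).
Since -12c + 7g - 12y is an integer, 9 ∣ (-12q + 7f - 12p).

9(-12c + 7g - 12y)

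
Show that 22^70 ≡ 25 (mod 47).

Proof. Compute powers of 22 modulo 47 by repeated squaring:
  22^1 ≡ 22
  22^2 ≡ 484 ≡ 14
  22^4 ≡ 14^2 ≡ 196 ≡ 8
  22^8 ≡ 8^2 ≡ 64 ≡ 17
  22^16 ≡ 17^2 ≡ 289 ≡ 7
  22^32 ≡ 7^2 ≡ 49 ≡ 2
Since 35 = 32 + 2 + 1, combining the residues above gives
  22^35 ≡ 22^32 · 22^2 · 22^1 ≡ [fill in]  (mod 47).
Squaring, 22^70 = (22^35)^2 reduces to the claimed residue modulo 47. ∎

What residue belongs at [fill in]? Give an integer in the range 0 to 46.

22^32 · 22^2 · 22^1 ≡ 2 · 14 · 22 = 616.
616 mod 47 = 5, so 22^35 ≡ 5 (mod 47).

5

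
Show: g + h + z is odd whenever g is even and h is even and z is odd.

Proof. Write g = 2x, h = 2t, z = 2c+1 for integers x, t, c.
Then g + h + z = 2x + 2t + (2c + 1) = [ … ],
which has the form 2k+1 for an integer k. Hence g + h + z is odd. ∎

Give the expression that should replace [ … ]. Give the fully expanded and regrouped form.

Expanding: 2x + 2t + (2c + 1) = 2c + 2t + 2x + 1.
Every term except the constant is even, so this is 2(c + t + x) + 1,
and c + t + x ∈ ℤ gives the required form.

2(c + t + x) + 1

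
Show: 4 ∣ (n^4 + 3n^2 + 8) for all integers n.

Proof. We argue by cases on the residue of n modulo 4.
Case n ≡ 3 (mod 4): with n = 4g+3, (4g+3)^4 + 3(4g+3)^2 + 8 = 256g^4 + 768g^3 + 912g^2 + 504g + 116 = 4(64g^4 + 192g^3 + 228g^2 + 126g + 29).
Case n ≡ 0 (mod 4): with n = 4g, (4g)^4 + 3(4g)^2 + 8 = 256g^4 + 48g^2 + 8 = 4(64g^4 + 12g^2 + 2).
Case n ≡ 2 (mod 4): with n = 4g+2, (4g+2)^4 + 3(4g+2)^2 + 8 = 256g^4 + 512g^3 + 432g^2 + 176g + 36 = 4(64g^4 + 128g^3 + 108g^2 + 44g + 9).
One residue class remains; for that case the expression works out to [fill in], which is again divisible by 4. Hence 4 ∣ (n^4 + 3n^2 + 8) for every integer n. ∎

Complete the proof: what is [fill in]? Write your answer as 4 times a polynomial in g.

4(64g^4 + 64g^3 + 36g^2 + 10g + 3)

Only n ≡ 1 (mod 4) is unaccounted for. Put n = 4g+1:
(4g+1)^4 + 3(4g+1)^2 + 8 expands to 256g^4 + 256g^3 + 144g^2 + 40g + 12,
and factoring out 4 leaves 4(64g^4 + 64g^3 + 36g^2 + 10g + 3).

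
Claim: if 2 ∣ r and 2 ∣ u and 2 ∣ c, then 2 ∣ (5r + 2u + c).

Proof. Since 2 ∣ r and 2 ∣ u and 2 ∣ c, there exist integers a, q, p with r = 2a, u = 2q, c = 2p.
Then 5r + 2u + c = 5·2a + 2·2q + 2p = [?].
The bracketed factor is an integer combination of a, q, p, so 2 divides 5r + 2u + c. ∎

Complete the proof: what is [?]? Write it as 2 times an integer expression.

2(5a + p + 2q)

Each term has a factor of 2: 5·2a + 2·2q + 2p = 2·(5a + p + 2q).
Since 5a + p + 2q is an integer, 2 ∣ (5r + 2u + c).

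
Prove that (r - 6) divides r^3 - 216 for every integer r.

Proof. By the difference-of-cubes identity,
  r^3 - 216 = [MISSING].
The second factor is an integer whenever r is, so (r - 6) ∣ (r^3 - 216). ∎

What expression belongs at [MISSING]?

a^3 - b^3 = (a - b)(a^2 + ab + b^2). With a = r, b = 6:
r^3 - 216 = (r - 6)(r^2 + 6r + 36).

(r - 6)(r^2 + 6r + 36)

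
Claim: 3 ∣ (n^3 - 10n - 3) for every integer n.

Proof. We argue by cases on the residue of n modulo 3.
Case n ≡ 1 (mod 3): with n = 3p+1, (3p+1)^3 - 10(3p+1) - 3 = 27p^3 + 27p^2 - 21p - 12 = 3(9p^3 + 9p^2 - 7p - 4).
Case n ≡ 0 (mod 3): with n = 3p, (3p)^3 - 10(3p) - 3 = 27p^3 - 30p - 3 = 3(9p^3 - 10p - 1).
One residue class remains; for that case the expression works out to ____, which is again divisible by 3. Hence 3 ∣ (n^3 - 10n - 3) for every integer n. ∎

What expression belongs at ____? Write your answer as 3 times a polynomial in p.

The residues treated are {1, 0}, so the missing case is n ≡ 2 (mod 3); write n = 3p+2.
Then (3p+2)^3 - 10(3p+2) - 3 = 27p^3 + 54p^2 + 6p - 15 = 3(9p^3 + 18p^2 + 2p - 5).

3(9p^3 + 18p^2 + 2p - 5)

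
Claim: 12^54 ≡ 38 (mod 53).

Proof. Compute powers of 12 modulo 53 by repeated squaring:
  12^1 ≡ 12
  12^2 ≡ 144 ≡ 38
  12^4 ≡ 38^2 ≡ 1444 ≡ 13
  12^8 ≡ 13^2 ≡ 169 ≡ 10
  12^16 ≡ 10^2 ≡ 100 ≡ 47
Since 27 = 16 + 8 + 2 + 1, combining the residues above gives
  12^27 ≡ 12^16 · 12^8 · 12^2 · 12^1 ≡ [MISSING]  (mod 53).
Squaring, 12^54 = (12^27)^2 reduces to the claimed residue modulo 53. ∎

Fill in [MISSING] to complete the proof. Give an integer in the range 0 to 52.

41

12^16 · 12^8 · 12^2 · 12^1 ≡ 47 · 10 · 38 · 12 = 214320.
214320 mod 53 = 41, so 12^27 ≡ 41 (mod 53).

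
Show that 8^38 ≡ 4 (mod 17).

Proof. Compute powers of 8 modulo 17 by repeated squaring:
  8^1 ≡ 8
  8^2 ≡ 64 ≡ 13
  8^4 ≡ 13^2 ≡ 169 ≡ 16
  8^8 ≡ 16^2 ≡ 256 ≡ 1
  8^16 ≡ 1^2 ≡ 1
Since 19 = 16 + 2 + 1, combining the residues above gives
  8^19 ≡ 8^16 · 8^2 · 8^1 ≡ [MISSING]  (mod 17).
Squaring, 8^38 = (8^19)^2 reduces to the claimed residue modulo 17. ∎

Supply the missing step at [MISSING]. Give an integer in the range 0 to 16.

2

8^16 · 8^2 · 8^1 ≡ 1 · 13 · 8 = 104.
104 mod 17 = 2, so 8^19 ≡ 2 (mod 17).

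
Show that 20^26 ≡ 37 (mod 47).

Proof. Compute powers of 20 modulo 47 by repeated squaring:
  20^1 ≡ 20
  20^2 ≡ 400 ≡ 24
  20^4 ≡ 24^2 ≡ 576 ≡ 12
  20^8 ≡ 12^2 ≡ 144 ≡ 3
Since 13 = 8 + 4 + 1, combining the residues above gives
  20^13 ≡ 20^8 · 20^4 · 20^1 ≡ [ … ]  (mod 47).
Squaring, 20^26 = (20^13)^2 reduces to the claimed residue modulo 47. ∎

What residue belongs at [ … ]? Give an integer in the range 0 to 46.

20^8 · 20^4 · 20^1 ≡ 3 · 12 · 20 = 720.
720 mod 47 = 15, so 20^13 ≡ 15 (mod 47).

15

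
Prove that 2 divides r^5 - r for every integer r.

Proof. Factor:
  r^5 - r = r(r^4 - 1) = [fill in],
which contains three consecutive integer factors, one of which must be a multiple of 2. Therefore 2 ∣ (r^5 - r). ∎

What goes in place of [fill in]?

(r - 1)r(r + 1)(r^2 + 1)

r^4 - 1 = (r^2 - 1)(r^2 + 1), and r^2 - 1 = (r-1)(r+1).
So r(r^4 - 1) = (r - 1)r(r + 1)(r^2 + 1).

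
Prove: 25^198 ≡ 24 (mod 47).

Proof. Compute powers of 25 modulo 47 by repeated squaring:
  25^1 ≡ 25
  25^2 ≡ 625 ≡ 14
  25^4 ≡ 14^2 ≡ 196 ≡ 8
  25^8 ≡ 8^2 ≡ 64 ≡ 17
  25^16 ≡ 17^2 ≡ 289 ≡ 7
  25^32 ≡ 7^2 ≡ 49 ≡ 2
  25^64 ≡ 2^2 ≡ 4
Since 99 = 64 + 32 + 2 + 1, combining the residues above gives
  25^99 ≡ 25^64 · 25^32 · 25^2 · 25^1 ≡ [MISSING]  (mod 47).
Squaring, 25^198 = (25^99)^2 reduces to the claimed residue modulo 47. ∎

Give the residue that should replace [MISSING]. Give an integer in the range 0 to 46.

27

Multiply the listed residues: 4 · 2 · 14 · 25 = 8 → 112 → 2800.
Reducing modulo 47: 2800 = 59·47 + 27, so 25^99 ≡ 27.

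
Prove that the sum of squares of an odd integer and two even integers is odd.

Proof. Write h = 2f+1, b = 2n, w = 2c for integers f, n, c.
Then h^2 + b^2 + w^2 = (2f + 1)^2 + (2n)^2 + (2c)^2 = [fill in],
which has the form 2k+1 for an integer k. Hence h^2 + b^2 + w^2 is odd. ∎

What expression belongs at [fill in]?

2(2c^2 + 2f^2 + 2f + 2n^2) + 1

(2f + 1)^2 + (2n)^2 + (2c)^2 = 4c^2 + 4f^2 + 4f + 4n^2 + 1
= 2(2c^2 + 2f^2 + 2f + 2n^2) + 1.
Since 2c^2 + 2f^2 + 2f + 2n^2 is an integer, the sum of squares is of the form 2k+1 for an integer k.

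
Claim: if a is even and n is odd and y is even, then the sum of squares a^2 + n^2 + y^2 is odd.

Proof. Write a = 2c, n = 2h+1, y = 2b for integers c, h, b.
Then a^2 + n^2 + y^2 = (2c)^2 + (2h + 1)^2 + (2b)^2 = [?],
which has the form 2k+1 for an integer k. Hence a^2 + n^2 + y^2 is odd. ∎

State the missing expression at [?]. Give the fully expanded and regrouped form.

(2c)^2 + (2h + 1)^2 + (2b)^2 = 4b^2 + 4c^2 + 4h^2 + 4h + 1
= 2(2b^2 + 2c^2 + 2h^2 + 2h) + 1.
Since 2b^2 + 2c^2 + 2h^2 + 2h is an integer, the sum of squares is of the form 2k+1 for an integer k.

2(2b^2 + 2c^2 + 2h^2 + 2h) + 1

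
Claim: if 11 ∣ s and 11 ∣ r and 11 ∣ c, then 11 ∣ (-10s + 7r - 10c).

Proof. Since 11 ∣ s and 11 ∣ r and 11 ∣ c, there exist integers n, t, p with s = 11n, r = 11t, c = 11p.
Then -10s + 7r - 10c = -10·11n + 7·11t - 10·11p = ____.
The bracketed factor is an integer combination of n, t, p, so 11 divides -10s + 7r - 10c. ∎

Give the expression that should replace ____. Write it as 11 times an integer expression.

Each term has a factor of 11: -10·11n + 7·11t - 10·11p = 11·(-10n - 10p + 7t).
Since -10n - 10p + 7t is an integer, 11 ∣ (-10s + 7r - 10c).

11(-10n - 10p + 7t)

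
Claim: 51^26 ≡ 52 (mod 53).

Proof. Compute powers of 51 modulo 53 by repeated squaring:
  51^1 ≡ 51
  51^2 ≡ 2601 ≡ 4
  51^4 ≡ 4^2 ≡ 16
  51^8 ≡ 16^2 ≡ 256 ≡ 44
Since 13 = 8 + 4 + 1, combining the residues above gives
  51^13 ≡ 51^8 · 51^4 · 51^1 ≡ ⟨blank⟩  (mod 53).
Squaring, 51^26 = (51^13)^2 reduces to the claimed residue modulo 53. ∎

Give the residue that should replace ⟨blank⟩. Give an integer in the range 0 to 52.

51^8 · 51^4 · 51^1 ≡ 44 · 16 · 51 = 35904.
35904 mod 53 = 23, so 51^13 ≡ 23 (mod 53).

23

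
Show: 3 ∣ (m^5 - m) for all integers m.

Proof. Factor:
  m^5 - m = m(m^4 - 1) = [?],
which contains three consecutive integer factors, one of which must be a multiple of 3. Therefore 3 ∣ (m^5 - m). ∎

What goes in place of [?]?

m^4 - 1 = (m^2 - 1)(m^2 + 1), and m^2 - 1 = (m-1)(m+1).
So m(m^4 - 1) = (m - 1)m(m + 1)(m^2 + 1).

(m - 1)m(m + 1)(m^2 + 1)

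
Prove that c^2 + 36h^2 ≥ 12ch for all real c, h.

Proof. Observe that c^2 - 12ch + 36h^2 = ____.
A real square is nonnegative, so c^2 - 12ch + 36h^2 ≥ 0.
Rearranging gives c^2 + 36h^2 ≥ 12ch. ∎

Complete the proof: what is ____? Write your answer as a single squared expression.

(c - 6h)^2

c^2 - 12ch + 36h^2 is a perfect-square trinomial: the outer terms are (c)^2 and (6h)^2, and the cross term is -2·c·6h.
So c^2 - 12ch + 36h^2 = (c - 6h)^2 ≥ 0.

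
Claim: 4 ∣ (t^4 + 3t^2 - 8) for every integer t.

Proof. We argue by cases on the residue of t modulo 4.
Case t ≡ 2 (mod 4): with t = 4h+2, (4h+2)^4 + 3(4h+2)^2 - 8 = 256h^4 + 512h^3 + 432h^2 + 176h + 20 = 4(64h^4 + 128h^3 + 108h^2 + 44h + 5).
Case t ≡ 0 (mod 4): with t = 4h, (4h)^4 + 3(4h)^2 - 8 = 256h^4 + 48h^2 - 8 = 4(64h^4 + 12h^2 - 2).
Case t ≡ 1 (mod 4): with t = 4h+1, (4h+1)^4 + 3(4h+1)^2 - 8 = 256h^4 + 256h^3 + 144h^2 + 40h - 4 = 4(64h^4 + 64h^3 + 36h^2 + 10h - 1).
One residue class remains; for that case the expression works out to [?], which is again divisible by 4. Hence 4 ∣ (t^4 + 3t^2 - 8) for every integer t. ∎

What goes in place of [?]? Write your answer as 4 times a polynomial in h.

The residues treated are {2, 0, 1}, so the missing case is t ≡ 3 (mod 4); write t = 4h+3.
Then (4h+3)^4 + 3(4h+3)^2 - 8 = 256h^4 + 768h^3 + 912h^2 + 504h + 100 = 4(64h^4 + 192h^3 + 228h^2 + 126h + 25).

4(64h^4 + 192h^3 + 228h^2 + 126h + 25)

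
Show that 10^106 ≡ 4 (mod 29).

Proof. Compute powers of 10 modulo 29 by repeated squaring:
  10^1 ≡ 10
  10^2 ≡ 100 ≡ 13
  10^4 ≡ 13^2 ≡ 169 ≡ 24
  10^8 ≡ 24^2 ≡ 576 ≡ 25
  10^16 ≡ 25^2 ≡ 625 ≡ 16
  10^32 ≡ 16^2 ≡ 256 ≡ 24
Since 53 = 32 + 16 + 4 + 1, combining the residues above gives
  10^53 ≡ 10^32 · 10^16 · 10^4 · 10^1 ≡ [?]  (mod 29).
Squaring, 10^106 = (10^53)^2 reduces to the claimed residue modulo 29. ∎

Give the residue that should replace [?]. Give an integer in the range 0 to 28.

27

10^32 · 10^16 · 10^4 · 10^1 ≡ 24 · 16 · 24 · 10 = 92160.
92160 mod 29 = 27, so 10^53 ≡ 27 (mod 29).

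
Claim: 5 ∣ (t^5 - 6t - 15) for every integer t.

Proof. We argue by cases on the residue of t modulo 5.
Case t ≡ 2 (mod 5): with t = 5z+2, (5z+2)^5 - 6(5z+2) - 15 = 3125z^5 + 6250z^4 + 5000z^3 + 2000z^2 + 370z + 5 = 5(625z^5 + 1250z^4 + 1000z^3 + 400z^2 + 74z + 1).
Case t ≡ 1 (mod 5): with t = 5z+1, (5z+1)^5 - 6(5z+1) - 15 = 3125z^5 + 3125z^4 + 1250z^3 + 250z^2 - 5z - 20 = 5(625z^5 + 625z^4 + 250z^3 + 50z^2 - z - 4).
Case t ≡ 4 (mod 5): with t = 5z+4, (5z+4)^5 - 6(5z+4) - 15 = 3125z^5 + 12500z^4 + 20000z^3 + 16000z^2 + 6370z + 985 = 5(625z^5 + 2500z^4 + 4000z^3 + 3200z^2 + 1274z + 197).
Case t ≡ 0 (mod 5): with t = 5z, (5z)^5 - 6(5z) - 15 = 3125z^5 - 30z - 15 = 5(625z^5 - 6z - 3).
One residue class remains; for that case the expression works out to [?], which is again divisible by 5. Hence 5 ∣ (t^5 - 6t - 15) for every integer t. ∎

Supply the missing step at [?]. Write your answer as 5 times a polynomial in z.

5(625z^5 + 1875z^4 + 2250z^3 + 1350z^2 + 399z + 42)

Only t ≡ 3 (mod 5) is unaccounted for. Put t = 5z+3:
(5z+3)^5 - 6(5z+3) - 15 expands to 3125z^5 + 9375z^4 + 11250z^3 + 6750z^2 + 1995z + 210,
and factoring out 5 leaves 5(625z^5 + 1875z^4 + 2250z^3 + 1350z^2 + 399z + 42).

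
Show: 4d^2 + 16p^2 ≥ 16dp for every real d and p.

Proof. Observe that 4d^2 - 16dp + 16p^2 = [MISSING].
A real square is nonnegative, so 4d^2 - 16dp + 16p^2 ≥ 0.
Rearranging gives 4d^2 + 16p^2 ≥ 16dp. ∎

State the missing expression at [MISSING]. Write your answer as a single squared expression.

(2d - 4p)^2

4d^2 - 16dp + 16p^2 is a perfect-square trinomial: the outer terms are (2d)^2 and (4p)^2, and the cross term is -2·2d·4p.
So 4d^2 - 16dp + 16p^2 = (2d - 4p)^2 ≥ 0.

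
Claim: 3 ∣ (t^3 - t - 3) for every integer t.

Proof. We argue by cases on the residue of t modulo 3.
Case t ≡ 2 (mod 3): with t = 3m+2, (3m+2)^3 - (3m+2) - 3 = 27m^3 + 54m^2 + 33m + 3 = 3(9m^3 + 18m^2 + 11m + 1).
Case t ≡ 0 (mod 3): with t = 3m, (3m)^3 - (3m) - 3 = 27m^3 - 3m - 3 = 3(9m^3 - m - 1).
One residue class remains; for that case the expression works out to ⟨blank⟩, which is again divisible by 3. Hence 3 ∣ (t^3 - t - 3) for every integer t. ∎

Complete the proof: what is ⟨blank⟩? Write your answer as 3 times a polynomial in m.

Only t ≡ 1 (mod 3) is unaccounted for. Put t = 3m+1:
(3m+1)^3 - (3m+1) - 3 expands to 27m^3 + 27m^2 + 6m - 3,
and factoring out 3 leaves 3(9m^3 + 9m^2 + 2m - 1).

3(9m^3 + 9m^2 + 2m - 1)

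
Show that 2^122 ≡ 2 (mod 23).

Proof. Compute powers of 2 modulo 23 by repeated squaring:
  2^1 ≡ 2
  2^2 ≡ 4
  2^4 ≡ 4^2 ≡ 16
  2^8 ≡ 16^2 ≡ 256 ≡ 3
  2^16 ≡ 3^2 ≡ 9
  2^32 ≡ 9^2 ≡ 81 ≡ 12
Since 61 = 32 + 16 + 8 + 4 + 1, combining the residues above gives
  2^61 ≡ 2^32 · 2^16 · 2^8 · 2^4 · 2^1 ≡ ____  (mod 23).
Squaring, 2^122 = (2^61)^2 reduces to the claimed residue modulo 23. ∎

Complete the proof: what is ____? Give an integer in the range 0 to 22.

18

2^32 · 2^16 · 2^8 · 2^4 · 2^1 ≡ 12 · 9 · 3 · 16 · 2 = 10368.
10368 mod 23 = 18, so 2^61 ≡ 18 (mod 23).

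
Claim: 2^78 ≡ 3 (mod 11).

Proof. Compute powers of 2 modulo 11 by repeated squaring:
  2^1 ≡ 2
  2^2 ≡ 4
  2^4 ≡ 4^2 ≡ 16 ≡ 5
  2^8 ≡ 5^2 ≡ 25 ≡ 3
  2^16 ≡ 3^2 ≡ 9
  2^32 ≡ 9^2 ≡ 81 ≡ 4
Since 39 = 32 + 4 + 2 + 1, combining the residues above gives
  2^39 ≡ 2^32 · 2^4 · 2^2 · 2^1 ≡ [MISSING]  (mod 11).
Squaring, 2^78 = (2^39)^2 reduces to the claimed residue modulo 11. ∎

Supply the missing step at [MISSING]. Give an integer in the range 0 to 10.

2^32 · 2^4 · 2^2 · 2^1 ≡ 4 · 5 · 4 · 2 = 160.
160 mod 11 = 6, so 2^39 ≡ 6 (mod 11).

6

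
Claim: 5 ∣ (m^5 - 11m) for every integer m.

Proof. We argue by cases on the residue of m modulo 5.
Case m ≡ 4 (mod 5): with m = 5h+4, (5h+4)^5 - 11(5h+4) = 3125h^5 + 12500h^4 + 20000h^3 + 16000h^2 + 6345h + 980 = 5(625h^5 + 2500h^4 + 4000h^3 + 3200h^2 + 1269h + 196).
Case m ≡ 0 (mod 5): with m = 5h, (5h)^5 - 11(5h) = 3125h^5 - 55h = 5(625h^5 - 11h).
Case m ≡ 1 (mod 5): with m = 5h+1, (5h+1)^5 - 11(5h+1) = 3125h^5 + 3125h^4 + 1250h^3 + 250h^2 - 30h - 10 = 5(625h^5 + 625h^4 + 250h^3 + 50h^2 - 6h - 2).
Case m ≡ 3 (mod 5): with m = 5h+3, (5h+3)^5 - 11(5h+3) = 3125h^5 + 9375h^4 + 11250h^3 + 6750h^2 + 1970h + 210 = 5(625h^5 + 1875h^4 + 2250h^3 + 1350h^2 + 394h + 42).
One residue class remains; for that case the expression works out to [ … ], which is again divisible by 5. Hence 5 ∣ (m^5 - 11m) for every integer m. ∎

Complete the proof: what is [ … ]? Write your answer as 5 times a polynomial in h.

The residues treated are {4, 0, 1, 3}, so the missing case is m ≡ 2 (mod 5); write m = 5h+2.
Then (5h+2)^5 - 11(5h+2) = 3125h^5 + 6250h^4 + 5000h^3 + 2000h^2 + 345h + 10 = 5(625h^5 + 1250h^4 + 1000h^3 + 400h^2 + 69h + 2).

5(625h^5 + 1250h^4 + 1000h^3 + 400h^2 + 69h + 2)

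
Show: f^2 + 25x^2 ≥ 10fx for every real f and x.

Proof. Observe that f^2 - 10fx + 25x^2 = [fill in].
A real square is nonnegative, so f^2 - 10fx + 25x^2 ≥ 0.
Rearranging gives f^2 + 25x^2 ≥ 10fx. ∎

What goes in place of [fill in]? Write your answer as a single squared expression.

(f - 5x)^2

The leading and trailing coefficients are 1^2 and 5^2, and 10 = 2·1·5, so the trinomial is (f - 5x)^2.
Hence f^2 - 10fx + 25x^2 ≥ 0.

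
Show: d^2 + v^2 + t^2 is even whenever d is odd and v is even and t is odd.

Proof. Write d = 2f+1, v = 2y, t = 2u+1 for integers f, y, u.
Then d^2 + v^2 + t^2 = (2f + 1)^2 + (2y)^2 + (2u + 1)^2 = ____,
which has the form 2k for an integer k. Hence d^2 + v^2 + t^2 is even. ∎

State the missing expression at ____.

2(2f^2 + 2f + 2u^2 + 2u + 2y^2 + 1)

Expanding: (2f + 1)^2 + (2y)^2 + (2u + 1)^2 = 4f^2 + 4f + 4u^2 + 4u + 4y^2 + 2.
Every term is even; pulling out the factor of 2 gives 2(2f^2 + 2f + 2u^2 + 2u + 2y^2 + 1).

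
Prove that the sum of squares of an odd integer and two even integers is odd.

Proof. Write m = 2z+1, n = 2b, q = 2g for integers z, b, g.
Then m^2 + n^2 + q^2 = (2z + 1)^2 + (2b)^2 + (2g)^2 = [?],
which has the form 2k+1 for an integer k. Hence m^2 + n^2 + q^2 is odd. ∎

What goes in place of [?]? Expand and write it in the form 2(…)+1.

(2z + 1)^2 + (2b)^2 + (2g)^2 = 4b^2 + 4g^2 + 4z^2 + 4z + 1
= 2(2b^2 + 2g^2 + 2z^2 + 2z) + 1.
Since 2b^2 + 2g^2 + 2z^2 + 2z is an integer, the sum of squares is of the form 2k+1 for an integer k.

2(2b^2 + 2g^2 + 2z^2 + 2z) + 1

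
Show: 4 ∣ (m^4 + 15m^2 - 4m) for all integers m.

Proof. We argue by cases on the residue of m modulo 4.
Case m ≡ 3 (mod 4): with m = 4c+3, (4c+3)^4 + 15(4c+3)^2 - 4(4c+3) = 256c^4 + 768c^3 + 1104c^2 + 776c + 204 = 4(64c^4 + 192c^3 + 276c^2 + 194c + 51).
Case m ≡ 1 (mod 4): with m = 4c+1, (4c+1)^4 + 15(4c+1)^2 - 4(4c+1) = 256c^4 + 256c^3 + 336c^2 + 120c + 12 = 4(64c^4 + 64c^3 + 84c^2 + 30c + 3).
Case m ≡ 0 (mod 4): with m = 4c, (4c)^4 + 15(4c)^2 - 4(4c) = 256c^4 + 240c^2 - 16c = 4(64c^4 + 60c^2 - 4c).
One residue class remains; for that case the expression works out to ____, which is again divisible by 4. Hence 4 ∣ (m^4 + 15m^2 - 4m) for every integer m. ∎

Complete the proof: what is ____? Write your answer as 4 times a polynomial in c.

4(64c^4 + 128c^3 + 156c^2 + 88c + 17)

Only m ≡ 2 (mod 4) is unaccounted for. Put m = 4c+2:
(4c+2)^4 + 15(4c+2)^2 - 4(4c+2) expands to 256c^4 + 512c^3 + 624c^2 + 352c + 68,
and factoring out 4 leaves 4(64c^4 + 128c^3 + 156c^2 + 88c + 17).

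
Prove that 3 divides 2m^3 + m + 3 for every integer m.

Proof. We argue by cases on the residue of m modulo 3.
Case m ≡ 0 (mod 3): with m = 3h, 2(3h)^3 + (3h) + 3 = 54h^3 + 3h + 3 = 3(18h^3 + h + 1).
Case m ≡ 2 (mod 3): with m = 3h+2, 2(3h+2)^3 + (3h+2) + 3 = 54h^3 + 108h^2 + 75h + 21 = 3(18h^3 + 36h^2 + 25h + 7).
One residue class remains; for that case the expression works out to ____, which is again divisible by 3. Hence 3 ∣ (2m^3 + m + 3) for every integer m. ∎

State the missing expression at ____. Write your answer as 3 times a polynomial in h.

Only m ≡ 1 (mod 3) is unaccounted for. Put m = 3h+1:
2(3h+1)^3 + (3h+1) + 3 expands to 54h^3 + 54h^2 + 21h + 6,
and factoring out 3 leaves 3(18h^3 + 18h^2 + 7h + 2).

3(18h^3 + 18h^2 + 7h + 2)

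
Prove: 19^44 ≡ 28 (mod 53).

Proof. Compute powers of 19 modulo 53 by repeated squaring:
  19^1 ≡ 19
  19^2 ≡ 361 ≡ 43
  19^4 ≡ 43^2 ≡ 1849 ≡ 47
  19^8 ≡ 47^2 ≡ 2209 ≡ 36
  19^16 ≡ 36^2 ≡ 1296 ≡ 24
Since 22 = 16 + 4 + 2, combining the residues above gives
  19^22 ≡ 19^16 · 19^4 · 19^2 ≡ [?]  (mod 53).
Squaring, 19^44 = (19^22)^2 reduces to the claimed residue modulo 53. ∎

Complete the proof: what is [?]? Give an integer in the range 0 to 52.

9

19^16 · 19^4 · 19^2 ≡ 24 · 47 · 43 = 48504.
48504 mod 53 = 9, so 19^22 ≡ 9 (mod 53).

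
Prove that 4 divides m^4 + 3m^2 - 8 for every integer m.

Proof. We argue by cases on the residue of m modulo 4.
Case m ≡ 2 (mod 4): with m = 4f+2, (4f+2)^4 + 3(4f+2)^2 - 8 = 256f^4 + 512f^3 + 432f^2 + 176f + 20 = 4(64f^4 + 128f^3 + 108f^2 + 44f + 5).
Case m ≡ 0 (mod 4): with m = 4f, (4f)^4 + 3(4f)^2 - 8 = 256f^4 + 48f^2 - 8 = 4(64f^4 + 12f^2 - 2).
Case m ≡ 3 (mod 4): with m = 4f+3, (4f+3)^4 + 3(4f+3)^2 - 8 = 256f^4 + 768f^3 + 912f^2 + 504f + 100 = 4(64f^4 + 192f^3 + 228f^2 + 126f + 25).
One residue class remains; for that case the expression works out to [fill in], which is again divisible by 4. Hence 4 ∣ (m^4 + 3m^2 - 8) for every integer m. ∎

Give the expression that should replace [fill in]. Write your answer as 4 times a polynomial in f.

The residues treated are {2, 0, 3}, so the missing case is m ≡ 1 (mod 4); write m = 4f+1.
Then (4f+1)^4 + 3(4f+1)^2 - 8 = 256f^4 + 256f^3 + 144f^2 + 40f - 4 = 4(64f^4 + 64f^3 + 36f^2 + 10f - 1).

4(64f^4 + 64f^3 + 36f^2 + 10f - 1)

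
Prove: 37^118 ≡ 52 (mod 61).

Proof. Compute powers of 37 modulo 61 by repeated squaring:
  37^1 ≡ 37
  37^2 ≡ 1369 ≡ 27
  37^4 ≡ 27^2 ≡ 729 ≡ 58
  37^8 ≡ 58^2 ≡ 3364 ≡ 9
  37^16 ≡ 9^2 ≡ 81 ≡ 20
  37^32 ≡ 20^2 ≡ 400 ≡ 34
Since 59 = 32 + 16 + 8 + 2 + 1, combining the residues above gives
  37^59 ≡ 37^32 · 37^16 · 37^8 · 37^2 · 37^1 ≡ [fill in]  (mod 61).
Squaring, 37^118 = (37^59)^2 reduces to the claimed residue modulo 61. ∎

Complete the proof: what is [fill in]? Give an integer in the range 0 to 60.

33

37^32 · 37^16 · 37^8 · 37^2 · 37^1 ≡ 34 · 20 · 9 · 27 · 37 = 6113880.
6113880 mod 61 = 33, so 37^59 ≡ 33 (mod 61).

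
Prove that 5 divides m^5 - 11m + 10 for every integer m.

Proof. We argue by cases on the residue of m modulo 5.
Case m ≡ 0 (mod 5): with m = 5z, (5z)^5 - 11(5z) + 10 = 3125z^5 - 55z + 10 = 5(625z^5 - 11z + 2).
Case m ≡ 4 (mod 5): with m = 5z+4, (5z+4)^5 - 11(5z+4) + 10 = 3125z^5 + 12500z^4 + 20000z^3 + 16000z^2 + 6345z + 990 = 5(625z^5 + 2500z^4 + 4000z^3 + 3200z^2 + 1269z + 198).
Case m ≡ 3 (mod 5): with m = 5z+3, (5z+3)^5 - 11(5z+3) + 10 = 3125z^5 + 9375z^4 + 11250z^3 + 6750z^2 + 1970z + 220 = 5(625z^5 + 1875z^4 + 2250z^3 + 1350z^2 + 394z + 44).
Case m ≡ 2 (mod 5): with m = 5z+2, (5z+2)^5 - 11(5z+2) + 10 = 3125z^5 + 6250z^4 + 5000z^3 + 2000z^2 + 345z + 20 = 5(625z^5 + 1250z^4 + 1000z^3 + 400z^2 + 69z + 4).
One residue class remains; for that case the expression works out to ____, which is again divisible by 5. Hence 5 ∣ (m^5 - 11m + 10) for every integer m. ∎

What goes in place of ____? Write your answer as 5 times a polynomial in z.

The residues treated are {0, 4, 3, 2}, so the missing case is m ≡ 1 (mod 5); write m = 5z+1.
Then (5z+1)^5 - 11(5z+1) + 10 = 3125z^5 + 3125z^4 + 1250z^3 + 250z^2 - 30z = 5(625z^5 + 625z^4 + 250z^3 + 50z^2 - 6z).

5(625z^5 + 625z^4 + 250z^3 + 50z^2 - 6z)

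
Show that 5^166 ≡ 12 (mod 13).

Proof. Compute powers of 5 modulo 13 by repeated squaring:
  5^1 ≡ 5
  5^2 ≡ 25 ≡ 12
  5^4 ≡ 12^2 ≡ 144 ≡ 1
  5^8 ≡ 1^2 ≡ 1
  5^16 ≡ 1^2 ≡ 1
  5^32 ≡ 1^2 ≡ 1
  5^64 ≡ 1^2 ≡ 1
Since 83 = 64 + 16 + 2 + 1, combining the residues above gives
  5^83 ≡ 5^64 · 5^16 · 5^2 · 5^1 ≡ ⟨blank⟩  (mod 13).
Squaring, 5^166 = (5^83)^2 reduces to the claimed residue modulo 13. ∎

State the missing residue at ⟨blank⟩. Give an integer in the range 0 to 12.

8

Multiply the listed residues: 1 · 1 · 12 · 5 = 1 → 12 → 60.
Reducing modulo 13: 60 = 4·13 + 8, so 5^83 ≡ 8.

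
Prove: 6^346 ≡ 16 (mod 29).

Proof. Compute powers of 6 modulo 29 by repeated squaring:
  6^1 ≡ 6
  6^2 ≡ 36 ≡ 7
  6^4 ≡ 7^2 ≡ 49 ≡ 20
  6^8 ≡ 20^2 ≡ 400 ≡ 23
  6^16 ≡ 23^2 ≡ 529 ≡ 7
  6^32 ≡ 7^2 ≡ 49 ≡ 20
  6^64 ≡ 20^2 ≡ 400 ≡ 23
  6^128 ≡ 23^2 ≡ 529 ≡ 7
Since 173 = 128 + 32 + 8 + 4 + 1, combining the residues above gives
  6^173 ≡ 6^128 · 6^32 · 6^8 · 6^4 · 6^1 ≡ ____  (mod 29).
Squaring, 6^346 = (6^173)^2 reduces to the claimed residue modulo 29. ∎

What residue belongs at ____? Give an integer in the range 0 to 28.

6^128 · 6^32 · 6^8 · 6^4 · 6^1 ≡ 7 · 20 · 23 · 20 · 6 = 386400.
386400 mod 29 = 4, so 6^173 ≡ 4 (mod 29).

4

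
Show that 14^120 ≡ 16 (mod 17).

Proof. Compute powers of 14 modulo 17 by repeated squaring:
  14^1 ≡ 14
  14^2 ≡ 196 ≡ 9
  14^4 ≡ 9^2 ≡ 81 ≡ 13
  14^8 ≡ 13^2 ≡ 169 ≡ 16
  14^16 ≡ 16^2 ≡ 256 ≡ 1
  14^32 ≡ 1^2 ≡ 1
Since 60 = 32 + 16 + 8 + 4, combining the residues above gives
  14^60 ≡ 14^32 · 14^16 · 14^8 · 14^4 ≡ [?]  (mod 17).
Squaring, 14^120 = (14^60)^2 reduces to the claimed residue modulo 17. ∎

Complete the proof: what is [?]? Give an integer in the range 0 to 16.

Multiply the listed residues: 1 · 1 · 16 · 13 = 1 → 16 → 208.
Reducing modulo 17: 208 = 12·17 + 4, so 14^60 ≡ 4.

4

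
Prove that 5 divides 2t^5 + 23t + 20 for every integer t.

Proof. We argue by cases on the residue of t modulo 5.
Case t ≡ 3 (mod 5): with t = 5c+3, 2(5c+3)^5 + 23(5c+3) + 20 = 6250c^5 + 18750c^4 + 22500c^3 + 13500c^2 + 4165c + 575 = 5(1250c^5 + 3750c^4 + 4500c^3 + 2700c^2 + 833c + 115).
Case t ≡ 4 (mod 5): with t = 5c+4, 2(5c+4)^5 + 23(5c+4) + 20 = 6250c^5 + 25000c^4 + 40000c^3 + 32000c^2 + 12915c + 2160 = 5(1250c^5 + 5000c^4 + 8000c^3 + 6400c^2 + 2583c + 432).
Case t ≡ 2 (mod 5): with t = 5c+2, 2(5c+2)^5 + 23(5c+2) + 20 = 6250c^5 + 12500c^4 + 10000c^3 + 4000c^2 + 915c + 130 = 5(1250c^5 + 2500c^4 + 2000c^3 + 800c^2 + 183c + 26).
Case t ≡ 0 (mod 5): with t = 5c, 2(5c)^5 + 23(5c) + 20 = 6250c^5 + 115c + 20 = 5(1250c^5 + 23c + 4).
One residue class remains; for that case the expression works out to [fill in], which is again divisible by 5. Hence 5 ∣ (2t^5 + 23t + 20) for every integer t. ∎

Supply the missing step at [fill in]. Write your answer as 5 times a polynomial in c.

Only t ≡ 1 (mod 5) is unaccounted for. Put t = 5c+1:
2(5c+1)^5 + 23(5c+1) + 20 expands to 6250c^5 + 6250c^4 + 2500c^3 + 500c^2 + 165c + 45,
and factoring out 5 leaves 5(1250c^5 + 1250c^4 + 500c^3 + 100c^2 + 33c + 9).

5(1250c^5 + 1250c^4 + 500c^3 + 100c^2 + 33c + 9)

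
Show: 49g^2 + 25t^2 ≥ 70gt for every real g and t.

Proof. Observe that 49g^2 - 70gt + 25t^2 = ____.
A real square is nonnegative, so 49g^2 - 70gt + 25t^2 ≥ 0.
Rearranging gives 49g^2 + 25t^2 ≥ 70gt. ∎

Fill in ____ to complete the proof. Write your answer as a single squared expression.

(7g - 5t)^2

49g^2 - 70gt + 25t^2 is a perfect-square trinomial: the outer terms are (7g)^2 and (5t)^2, and the cross term is -2·7g·5t.
So 49g^2 - 70gt + 25t^2 = (7g - 5t)^2 ≥ 0.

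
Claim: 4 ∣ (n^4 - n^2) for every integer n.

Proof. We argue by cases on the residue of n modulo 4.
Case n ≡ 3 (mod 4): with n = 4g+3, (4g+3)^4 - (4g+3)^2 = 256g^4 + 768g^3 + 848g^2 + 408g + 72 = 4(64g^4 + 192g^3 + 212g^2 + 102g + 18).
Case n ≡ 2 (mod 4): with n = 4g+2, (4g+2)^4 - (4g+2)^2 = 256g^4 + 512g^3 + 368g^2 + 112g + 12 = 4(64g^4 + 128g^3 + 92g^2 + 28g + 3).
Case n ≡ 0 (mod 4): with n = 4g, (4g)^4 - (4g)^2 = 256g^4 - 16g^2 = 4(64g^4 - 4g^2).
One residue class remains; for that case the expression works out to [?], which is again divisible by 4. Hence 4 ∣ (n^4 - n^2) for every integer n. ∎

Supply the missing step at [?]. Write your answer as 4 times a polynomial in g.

4(64g^4 + 64g^3 + 20g^2 + 2g)

The residues treated are {3, 2, 0}, so the missing case is n ≡ 1 (mod 4); write n = 4g+1.
Then (4g+1)^4 - (4g+1)^2 = 256g^4 + 256g^3 + 80g^2 + 8g = 4(64g^4 + 64g^3 + 20g^2 + 2g).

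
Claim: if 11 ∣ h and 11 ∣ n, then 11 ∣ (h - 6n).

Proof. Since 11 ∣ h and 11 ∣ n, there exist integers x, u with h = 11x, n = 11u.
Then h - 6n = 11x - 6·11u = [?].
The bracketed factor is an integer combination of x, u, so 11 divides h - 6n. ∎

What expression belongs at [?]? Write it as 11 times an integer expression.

11(-6u + x)

Each term has a factor of 11: 11x - 6·11u = 11·(-6u + x).
Since -6u + x is an integer, 11 ∣ (h - 6n).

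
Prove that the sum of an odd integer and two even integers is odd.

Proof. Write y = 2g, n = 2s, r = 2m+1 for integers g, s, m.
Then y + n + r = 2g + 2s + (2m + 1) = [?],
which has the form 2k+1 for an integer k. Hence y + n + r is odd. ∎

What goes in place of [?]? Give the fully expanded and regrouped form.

2(g + m + s) + 1

Expanding: 2g + 2s + (2m + 1) = 2g + 2m + 2s + 1.
Every term except the constant is even, so this is 2(g + m + s) + 1,
and g + m + s ∈ ℤ gives the required form.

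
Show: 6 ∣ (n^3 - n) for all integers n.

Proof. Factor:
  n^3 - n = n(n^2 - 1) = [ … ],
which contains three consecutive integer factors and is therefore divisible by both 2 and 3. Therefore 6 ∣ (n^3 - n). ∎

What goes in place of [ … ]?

n(n^2 - 1) = n(n - 1)(n + 1) = (n - 1)n(n + 1).
These three factors are consecutive integers, so their product is divisible by 6.

(n - 1)n(n + 1)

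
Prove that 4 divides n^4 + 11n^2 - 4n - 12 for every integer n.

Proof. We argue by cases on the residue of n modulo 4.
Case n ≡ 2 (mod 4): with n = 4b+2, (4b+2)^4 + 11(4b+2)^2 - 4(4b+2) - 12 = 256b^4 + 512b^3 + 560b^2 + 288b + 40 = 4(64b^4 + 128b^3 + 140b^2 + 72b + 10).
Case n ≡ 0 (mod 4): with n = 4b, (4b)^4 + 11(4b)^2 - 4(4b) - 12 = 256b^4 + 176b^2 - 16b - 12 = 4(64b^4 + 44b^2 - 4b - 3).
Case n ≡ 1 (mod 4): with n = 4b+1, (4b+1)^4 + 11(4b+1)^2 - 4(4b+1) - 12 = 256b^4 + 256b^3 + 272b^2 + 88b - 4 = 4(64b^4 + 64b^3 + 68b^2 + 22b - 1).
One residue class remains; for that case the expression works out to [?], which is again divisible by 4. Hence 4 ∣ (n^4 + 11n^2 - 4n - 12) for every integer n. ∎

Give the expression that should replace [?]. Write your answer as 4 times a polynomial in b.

Only n ≡ 3 (mod 4) is unaccounted for. Put n = 4b+3:
(4b+3)^4 + 11(4b+3)^2 - 4(4b+3) - 12 expands to 256b^4 + 768b^3 + 1040b^2 + 680b + 156,
and factoring out 4 leaves 4(64b^4 + 192b^3 + 260b^2 + 170b + 39).

4(64b^4 + 192b^3 + 260b^2 + 170b + 39)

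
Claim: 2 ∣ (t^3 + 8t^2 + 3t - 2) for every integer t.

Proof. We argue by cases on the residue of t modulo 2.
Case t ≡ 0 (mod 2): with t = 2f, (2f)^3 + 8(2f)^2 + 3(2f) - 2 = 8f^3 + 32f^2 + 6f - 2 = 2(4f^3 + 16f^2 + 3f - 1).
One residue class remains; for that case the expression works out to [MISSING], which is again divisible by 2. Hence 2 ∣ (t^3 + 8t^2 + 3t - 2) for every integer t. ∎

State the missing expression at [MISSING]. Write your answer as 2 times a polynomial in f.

Only t ≡ 1 (mod 2) is unaccounted for. Put t = 2f+1:
(2f+1)^3 + 8(2f+1)^2 + 3(2f+1) - 2 expands to 8f^3 + 44f^2 + 44f + 10,
and factoring out 2 leaves 2(4f^3 + 22f^2 + 22f + 5).

2(4f^3 + 22f^2 + 22f + 5)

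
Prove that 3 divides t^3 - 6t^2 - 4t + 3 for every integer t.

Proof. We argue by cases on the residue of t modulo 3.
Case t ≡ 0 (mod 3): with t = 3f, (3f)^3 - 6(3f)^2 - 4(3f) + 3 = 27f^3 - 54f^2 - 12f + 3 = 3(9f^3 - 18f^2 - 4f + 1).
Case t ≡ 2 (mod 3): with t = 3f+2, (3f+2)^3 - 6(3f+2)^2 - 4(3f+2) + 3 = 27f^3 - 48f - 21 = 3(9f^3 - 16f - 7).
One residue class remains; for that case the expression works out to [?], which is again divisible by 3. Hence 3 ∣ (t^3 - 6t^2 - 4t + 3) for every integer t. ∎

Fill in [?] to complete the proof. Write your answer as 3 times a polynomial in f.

3(9f^3 - 9f^2 - 13f - 2)

The residues treated are {0, 2}, so the missing case is t ≡ 1 (mod 3); write t = 3f+1.
Then (3f+1)^3 - 6(3f+1)^2 - 4(3f+1) + 3 = 27f^3 - 27f^2 - 39f - 6 = 3(9f^3 - 9f^2 - 13f - 2).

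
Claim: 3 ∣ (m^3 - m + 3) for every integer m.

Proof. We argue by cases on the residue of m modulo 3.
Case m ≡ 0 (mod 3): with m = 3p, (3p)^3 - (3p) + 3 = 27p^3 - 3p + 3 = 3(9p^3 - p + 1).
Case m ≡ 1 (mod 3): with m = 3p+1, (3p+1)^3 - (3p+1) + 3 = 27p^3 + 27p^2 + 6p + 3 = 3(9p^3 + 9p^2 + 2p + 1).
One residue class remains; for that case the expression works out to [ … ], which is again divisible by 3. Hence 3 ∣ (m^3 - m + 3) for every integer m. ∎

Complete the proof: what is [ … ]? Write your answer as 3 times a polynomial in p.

3(9p^3 + 18p^2 + 11p + 3)

The residues treated are {0, 1}, so the missing case is m ≡ 2 (mod 3); write m = 3p+2.
Then (3p+2)^3 - (3p+2) + 3 = 27p^3 + 54p^2 + 33p + 9 = 3(9p^3 + 18p^2 + 11p + 3).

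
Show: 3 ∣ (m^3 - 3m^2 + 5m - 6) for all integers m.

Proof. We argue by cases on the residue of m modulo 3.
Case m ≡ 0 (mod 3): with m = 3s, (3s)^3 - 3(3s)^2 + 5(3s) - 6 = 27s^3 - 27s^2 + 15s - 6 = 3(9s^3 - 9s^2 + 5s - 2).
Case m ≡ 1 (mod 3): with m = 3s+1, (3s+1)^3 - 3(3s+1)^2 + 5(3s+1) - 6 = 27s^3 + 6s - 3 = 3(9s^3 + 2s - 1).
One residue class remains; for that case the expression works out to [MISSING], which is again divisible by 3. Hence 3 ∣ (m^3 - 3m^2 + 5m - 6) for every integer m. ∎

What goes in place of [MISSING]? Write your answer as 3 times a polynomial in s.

Only m ≡ 2 (mod 3) is unaccounted for. Put m = 3s+2:
(3s+2)^3 - 3(3s+2)^2 + 5(3s+2) - 6 expands to 27s^3 + 27s^2 + 15s,
and factoring out 3 leaves 3(9s^3 + 9s^2 + 5s).

3(9s^3 + 9s^2 + 5s)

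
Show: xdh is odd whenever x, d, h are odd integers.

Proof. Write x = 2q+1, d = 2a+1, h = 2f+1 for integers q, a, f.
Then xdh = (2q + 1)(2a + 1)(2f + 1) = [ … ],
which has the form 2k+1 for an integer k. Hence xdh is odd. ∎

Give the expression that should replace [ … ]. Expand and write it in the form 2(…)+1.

(2q + 1)(2a + 1)(2f + 1) = 8afq + 4af + 4aq + 2a + 4fq + 2f + 2q + 1
= 2(4afq + 2af + 2aq + a + 2fq + f + q) + 1.
Since 4afq + 2af + 2aq + a + 2fq + f + q is an integer, the product is of the form 2k+1 for an integer k.

2(4afq + 2af + 2aq + a + 2fq + f + q) + 1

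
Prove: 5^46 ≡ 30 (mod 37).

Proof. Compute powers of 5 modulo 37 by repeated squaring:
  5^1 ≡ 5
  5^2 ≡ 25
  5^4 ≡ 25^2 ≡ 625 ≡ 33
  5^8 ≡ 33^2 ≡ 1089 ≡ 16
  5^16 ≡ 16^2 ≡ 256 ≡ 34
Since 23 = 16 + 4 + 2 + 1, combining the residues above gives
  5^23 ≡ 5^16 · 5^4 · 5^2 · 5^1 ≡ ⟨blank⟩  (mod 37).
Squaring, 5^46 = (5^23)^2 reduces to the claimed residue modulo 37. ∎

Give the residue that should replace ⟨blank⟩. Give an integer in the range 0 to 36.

5^16 · 5^4 · 5^2 · 5^1 ≡ 34 · 33 · 25 · 5 = 140250.
140250 mod 37 = 20, so 5^23 ≡ 20 (mod 37).

20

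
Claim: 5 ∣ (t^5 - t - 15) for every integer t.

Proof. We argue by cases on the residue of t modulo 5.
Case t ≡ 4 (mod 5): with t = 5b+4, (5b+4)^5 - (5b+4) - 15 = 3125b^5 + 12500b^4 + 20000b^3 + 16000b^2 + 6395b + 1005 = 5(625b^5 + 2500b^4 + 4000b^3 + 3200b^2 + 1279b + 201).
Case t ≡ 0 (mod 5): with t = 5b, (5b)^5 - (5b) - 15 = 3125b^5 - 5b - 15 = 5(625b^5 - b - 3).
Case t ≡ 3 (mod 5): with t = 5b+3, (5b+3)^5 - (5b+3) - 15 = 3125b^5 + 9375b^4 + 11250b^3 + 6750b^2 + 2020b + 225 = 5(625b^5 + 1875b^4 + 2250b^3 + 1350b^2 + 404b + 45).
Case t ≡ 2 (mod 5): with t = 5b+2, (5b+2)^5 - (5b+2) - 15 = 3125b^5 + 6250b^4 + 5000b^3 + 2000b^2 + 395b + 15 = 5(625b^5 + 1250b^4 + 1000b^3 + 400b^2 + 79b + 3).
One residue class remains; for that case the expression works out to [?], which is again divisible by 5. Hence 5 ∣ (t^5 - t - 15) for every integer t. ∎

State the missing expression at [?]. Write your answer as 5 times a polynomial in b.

5(625b^5 + 625b^4 + 250b^3 + 50b^2 + 4b - 3)

The residues treated are {4, 0, 3, 2}, so the missing case is t ≡ 1 (mod 5); write t = 5b+1.
Then (5b+1)^5 - (5b+1) - 15 = 3125b^5 + 3125b^4 + 1250b^3 + 250b^2 + 20b - 15 = 5(625b^5 + 625b^4 + 250b^3 + 50b^2 + 4b - 3).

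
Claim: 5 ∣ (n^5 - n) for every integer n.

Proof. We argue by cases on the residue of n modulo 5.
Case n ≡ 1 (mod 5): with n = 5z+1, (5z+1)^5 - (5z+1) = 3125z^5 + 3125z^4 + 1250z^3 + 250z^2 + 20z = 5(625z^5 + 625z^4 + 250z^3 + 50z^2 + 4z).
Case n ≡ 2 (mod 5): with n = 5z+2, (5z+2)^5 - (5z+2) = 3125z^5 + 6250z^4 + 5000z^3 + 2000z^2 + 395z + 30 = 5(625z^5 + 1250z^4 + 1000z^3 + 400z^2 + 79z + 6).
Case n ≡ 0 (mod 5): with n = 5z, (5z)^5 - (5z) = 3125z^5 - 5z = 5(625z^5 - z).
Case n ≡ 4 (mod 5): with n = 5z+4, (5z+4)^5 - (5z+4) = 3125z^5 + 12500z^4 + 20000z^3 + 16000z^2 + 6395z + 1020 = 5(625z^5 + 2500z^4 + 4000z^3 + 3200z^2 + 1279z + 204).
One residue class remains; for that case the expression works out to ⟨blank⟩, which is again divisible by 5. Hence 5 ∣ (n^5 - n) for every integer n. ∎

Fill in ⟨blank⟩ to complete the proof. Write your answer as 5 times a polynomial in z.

Only n ≡ 3 (mod 5) is unaccounted for. Put n = 5z+3:
(5z+3)^5 - (5z+3) expands to 3125z^5 + 9375z^4 + 11250z^3 + 6750z^2 + 2020z + 240,
and factoring out 5 leaves 5(625z^5 + 1875z^4 + 2250z^3 + 1350z^2 + 404z + 48).

5(625z^5 + 1875z^4 + 2250z^3 + 1350z^2 + 404z + 48)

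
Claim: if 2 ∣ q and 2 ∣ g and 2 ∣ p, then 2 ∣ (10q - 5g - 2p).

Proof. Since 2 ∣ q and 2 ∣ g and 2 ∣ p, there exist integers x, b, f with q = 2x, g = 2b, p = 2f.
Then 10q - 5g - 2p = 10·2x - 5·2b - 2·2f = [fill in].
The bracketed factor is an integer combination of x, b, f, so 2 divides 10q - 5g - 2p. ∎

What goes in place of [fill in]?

Pull the common 2 out of every term: 10·2x - 5·2b - 2·2f = 2(-5b - 2f + 10x).
-5b - 2f + 10x is an integer, which exhibits the divisibility.

2(-5b - 2f + 10x)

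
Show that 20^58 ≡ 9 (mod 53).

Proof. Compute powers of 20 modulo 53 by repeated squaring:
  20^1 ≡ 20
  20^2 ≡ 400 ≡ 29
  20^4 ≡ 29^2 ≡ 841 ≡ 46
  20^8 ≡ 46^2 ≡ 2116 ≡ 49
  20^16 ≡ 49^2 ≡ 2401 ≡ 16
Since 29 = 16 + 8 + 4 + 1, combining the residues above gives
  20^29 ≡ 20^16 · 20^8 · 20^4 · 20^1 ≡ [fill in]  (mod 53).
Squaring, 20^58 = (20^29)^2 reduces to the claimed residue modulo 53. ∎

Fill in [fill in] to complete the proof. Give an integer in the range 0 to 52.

20^16 · 20^8 · 20^4 · 20^1 ≡ 16 · 49 · 46 · 20 = 721280.
721280 mod 53 = 3, so 20^29 ≡ 3 (mod 53).

3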